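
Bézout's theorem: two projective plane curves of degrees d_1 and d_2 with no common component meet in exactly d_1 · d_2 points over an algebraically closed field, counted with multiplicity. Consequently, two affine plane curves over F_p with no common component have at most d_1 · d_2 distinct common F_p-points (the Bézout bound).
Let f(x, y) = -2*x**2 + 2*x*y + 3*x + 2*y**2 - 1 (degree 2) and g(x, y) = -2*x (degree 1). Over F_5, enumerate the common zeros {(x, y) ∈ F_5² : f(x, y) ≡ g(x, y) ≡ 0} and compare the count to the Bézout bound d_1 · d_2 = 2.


Common zeros: ∅; count = 0; Bézout bound = 2.

deg(f) = 2, deg(g) = 1, so Bézout bound = 2.
Scan x ∈ F_5. For each x, list the y ∈ F_5 with f(x, y) ≡ 0 and those with g(x, y) ≡ 0 (mod 5); the common zeros in that column are the intersection.
  x = 0: f ≡ 0 at y ∈ ∅; g ≡ 0 at y ∈ {0, 1, 2, 3, 4}; common: ∅.
  x = 1: f ≡ 0 at y ∈ {0, 4}; g ≡ 0 at y ∈ ∅; common: ∅.
  x = 2: f ≡ 0 at y ∈ {4}; g ≡ 0 at y ∈ ∅; common: ∅.
  x = 3: f ≡ 0 at y ∈ {0, 2}; g ≡ 0 at y ∈ ∅; common: ∅.
  x = 4: f ≡ 0 at y ∈ ∅; g ≡ 0 at y ∈ ∅; common: ∅.
Collecting: common zeros = ∅, so the count is 0.
Comparison with the Bézout bound: 0 ≤ 2 = deg(f)·deg(g), as expected for curves with no common component (the affine F_5-count falls short of the bound because intersections may lie at infinity, over extension fields, or carry multiplicity).


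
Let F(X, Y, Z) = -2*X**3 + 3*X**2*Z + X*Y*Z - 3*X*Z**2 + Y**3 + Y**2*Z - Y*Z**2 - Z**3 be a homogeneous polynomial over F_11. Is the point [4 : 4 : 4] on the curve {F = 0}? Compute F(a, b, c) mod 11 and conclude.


F(4,4,4) ≡ 2 (mod 11); P is NOT on the curve.

Evaluate F(4, 4, 4) term-by-term (mod 11).
  -2*X**3 ↦ -2·64·1·1 = -128
  3*X**2*Z ↦ 3·16·1·4 = 192
  X*Y*Z ↦ 1·4·4·4 = 64
  -3*X*Z**2 ↦ -3·4·1·16 = -192
  Y**3 ↦ 1·1·64·1 = 64
  Y**2*Z ↦ 1·1·16·4 = 64
  -Y*Z**2 ↦ -1·1·4·16 = -64
  -Z**3 ↦ -1·1·1·64 = -64
Sum: F(4, 4, 4) = (-128) + (192) + (64) + (-192) + (64) + (64) + (-64) + (-64) = -64.
Reducing mod 11: -64 ≡ 2 (mod 11).
Since F(a, b, c) ≡ 2 ≠ 0 (mod 11), P does NOT lie on the curve.


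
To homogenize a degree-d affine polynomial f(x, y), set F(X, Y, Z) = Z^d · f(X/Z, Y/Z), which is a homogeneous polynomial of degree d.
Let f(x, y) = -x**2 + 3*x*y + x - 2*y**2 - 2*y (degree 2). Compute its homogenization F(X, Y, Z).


F(X, Y, Z) = -X**2 + 3*X*Y + X*Z - 2*Y**2 - 2*Y*Z

deg(f) = 2.
Substitute x = X/Z, y = Y/Z into f, then multiply by Z^2.
  monomial -1·x^2·y^0 ↦ -1·X^2·Y^0·Z^0.
  monomial 3·x^1·y^1 ↦ 3·X^1·Y^1·Z^0.
  monomial 1·x^1·y^0 ↦ 1·X^1·Y^0·Z^1.
  monomial -2·x^0·y^2 ↦ -2·X^0·Y^2·Z^0.
  monomial -2·x^0·y^1 ↦ -2·X^0·Y^1·Z^1.
Collecting: F(X, Y, Z) = -X**2 + 3*X*Y + X*Z - 2*Y**2 - 2*Y*Z.


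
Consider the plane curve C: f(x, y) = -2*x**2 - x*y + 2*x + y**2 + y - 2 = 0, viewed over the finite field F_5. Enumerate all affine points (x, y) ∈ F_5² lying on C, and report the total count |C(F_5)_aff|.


Affine F_5-points: {(0, 1), (0, 3), (2, 3), (3, 1)}; count = 4.

For each of the 25 pairs (x, y) ∈ F_5², evaluate f(x, y) mod 5. Record the zeros.
  x = 0: [0↦3, 1↦0, 2↦4, 3↦0, 4↦3]  zeros at y ∈ {1, 3}
  x = 1: [0↦3, 1↦4, 2↦2, 3↦2, 4↦4]  zeros at y ∈ ∅
  x = 2: [0↦4, 1↦4, 2↦1, 3↦0, 4↦1]  zeros at y ∈ {3}
  x = 3: [0↦1, 1↦0, 2↦1, 3↦4, 4↦4]  zeros at y ∈ {1}
  x = 4: [0↦4, 1↦2, 2↦2, 3↦4, 4↦3]  zeros at y ∈ ∅
Collecting zeros: affine points = {(0, 1), (0, 3), (2, 3), (3, 1)}.
Total count |C(F_5)_aff| = 4.


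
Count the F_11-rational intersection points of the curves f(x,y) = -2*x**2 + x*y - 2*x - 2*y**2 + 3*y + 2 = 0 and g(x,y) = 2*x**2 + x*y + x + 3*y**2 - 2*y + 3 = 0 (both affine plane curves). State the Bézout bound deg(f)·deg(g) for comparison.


Common zeros: {(0, 2), (4, 1)}; count = 2; Bézout bound = 4.

deg(f) = 2, deg(g) = 2, so Bézout bound = 4.
Scan x ∈ F_11. For each x, list the y ∈ F_11 with f(x, y) ≡ 0 and those with g(x, y) ≡ 0 (mod 11); the common zeros in that column are the intersection.
  x = 0: f ≡ 0 at y ∈ {2, 5}; g ≡ 0 at y ∈ {2, 6}; common: {2}.
  x = 1: f ≡ 0 at y ∈ {1}; g ≡ 0 at y ∈ ∅; common: ∅.
  x = 2: f ≡ 0 at y ∈ {4}; g ≡ 0 at y ∈ {5, 6}; common: ∅.
  x = 3: f ≡ 0 at y ∈ {0, 3}; g ≡ 0 at y ∈ ∅; common: ∅.
  x = 4: f ≡ 0 at y ∈ {1, 8}; g ≡ 0 at y ∈ {1, 2}; common: {1}.
  x = 5: f ≡ 0 at y ∈ ∅; g ≡ 0 at y ∈ ∅; common: ∅.
  x = 6: f ≡ 0 at y ∈ ∅; g ≡ 0 at y ∈ {1, 5}; common: ∅.
  x = 7: f ≡ 0 at y ∈ {0, 5}; g ≡ 0 at y ∈ {4, 9}; common: ∅.
  x = 8: f ≡ 0 at y ∈ ∅; g ≡ 0 at y ∈ ∅; common: ∅.
  x = 9: f ≡ 0 at y ∈ ∅; g ≡ 0 at y ∈ ∅; common: ∅.
  x = 10: f ≡ 0 at y ∈ {4, 8}; g ≡ 0 at y ∈ {3, 9}; common: ∅.
Collecting: common zeros = {(0, 2), (4, 1)}, so the count is 2.
Comparison with the Bézout bound: 2 ≤ 4 = deg(f)·deg(g), as expected for curves with no common component (the affine F_11-count falls short of the bound because intersections may lie at infinity, over extension fields, or carry multiplicity).


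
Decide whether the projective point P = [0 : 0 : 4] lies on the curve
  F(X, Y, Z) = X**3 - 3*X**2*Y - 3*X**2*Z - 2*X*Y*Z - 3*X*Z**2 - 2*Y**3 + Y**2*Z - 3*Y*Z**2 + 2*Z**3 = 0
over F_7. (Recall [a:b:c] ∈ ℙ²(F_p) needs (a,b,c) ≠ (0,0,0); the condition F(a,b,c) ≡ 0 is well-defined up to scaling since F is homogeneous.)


F(0,0,4) ≡ 2 (mod 7); P is NOT on the curve.

Evaluate F(0, 0, 4) term-by-term (mod 7).
  X**3 ↦ 1·0·1·1 = 0
  -3*X**2*Y ↦ -3·0·0·1 = 0
  -3*X**2*Z ↦ -3·0·1·4 = 0
  -2*X*Y*Z ↦ -2·0·0·4 = 0
  -3*X*Z**2 ↦ -3·0·1·16 = 0
  -2*Y**3 ↦ -2·1·0·1 = 0
  Y**2*Z ↦ 1·1·0·4 = 0
  -3*Y*Z**2 ↦ -3·1·0·16 = 0
  2*Z**3 ↦ 2·1·1·64 = 128
Sum: F(0, 0, 4) = (0) + (0) + (0) + (0) + (0) + (0) + (0) + (0) + (128) = 128.
Reducing mod 7: 128 ≡ 2 (mod 7).
Since F(a, b, c) ≡ 2 ≠ 0 (mod 7), P does NOT lie on the curve.


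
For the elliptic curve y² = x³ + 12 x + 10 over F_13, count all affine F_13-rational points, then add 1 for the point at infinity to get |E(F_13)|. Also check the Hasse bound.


Affine points = {(0, 6), (0, 7), (1, 6), (1, 7), (2, 4), (2, 9), (5, 0), (6, 5), (6, 8), (10, 5), (10, 8), (11, 2), (11, 11), (12, 6), (12, 7)}; affine count = 15; |E(F_13)| = 16.

Discriminant check: Δ ∝ 4a³ + 27b² = 4·12³ + 27·10² = 4·1728 + 27·100 ≡ 5 (mod 13). Nonzero ⇒ E is nonsingular.
For each x ∈ F_13, compute rhs = x³ + 12·x + 10 mod 13, then count y ∈ F_13 with y² ≡ rhs.
  x = 0: rhs = 10, matching y values: 6, 7 (2 points).
  x = 1: rhs = 10, matching y values: 6, 7 (2 points).
  x = 2: rhs = 3, matching y values: 4, 9 (2 points).
  x = 3: rhs = 8, matching y values: none (0 points).
  x = 4: rhs = 5, matching y values: none (0 points).
  x = 5: rhs = 0, matching y values: 0 (1 points).
  x = 6: rhs = 12, matching y values: 5, 8 (2 points).
  x = 7: rhs = 8, matching y values: none (0 points).
  x = 8: rhs = 7, matching y values: none (0 points).
  x = 9: rhs = 2, matching y values: none (0 points).
  x = 10: rhs = 12, matching y values: 5, 8 (2 points).
  x = 11: rhs = 4, matching y values: 2, 11 (2 points).
  x = 12: rhs = 10, matching y values: 6, 7 (2 points).
Total affine count: 15.
Full point count |E(F_13)| = 15 + 1 = 16.
Hasse bound: |16 − (13+1)| = |2| = 2 ≤ 2√13 ≈ 7.2111 ✓.


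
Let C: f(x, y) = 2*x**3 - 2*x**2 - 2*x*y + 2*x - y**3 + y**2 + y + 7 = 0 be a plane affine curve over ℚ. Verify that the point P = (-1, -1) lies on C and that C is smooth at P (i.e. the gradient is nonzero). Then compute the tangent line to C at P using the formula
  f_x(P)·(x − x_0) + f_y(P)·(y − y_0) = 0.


Tangent line at P: 14*x - 2*y + 12 = 0.

Step 1: f(-1, -1) = 0, so P lies on C.
Step 2: partial derivatives
  f_x(x, y) = 6*x**2 - 4*x - 2*y + 2, f_y(x, y) = -2*x - 3*y**2 + 2*y + 1.
  f_x(P) = 14, f_y(P) = -2 (gradient nonzero, so P is smooth).
Step 3: tangent line at P: 14·(x − -1) + -2·(y − -1) = 0.
Expanding: 14*x - 2*y + 12 = 0.


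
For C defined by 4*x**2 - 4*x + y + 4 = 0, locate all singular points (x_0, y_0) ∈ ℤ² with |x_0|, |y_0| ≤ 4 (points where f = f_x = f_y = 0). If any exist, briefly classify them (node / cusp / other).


No singular points in the scanned grid; C is smooth there.

Compute partial derivatives:
  f_x = 8*x - 4.
  f_y = 1.
f_y = 1 is a nonzero constant, so f_y never vanishes: no point (x, y) can satisfy f = f_x = f_y = 0. In particular no (x, y) ∈ {−4, ..., 4}² is singular; the curve is smooth.


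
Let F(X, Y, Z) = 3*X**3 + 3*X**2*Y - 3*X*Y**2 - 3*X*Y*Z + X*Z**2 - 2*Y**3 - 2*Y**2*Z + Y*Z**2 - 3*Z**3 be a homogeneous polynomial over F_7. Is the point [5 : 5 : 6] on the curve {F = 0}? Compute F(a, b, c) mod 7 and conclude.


F(5,5,6) ≡ 4 (mod 7); P is NOT on the curve.

Evaluate F(5, 5, 6) term-by-term (mod 7).
  3*X**3 ↦ 3·125·1·1 = 375
  3*X**2*Y ↦ 3·25·5·1 = 375
  -3*X*Y**2 ↦ -3·5·25·1 = -375
  -3*X*Y*Z ↦ -3·5·5·6 = -450
  X*Z**2 ↦ 1·5·1·36 = 180
  -2*Y**3 ↦ -2·1·125·1 = -250
  -2*Y**2*Z ↦ -2·1·25·6 = -300
  Y*Z**2 ↦ 1·1·5·36 = 180
  -3*Z**3 ↦ -3·1·1·216 = -648
Sum: F(5, 5, 6) = (375) + (375) + (-375) + (-450) + (180) + (-250) + (-300) + (180) + (-648) = -913.
Reducing mod 7: -913 ≡ 4 (mod 7).
Since F(a, b, c) ≡ 4 ≠ 0 (mod 7), P does NOT lie on the curve.


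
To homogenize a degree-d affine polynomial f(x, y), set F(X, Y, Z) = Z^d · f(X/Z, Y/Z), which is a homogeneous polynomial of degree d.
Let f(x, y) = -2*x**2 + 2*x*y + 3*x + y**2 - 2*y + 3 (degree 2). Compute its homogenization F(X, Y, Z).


F(X, Y, Z) = -2*X**2 + 2*X*Y + 3*X*Z + Y**2 - 2*Y*Z + 3*Z**2

deg(f) = 2.
Substitute x = X/Z, y = Y/Z into f, then multiply by Z^2.
  monomial -2·x^2·y^0 ↦ -2·X^2·Y^0·Z^0.
  monomial 2·x^1·y^1 ↦ 2·X^1·Y^1·Z^0.
  monomial 3·x^1·y^0 ↦ 3·X^1·Y^0·Z^1.
  monomial 1·x^0·y^2 ↦ 1·X^0·Y^2·Z^0.
  monomial -2·x^0·y^1 ↦ -2·X^0·Y^1·Z^1.
  monomial 3·x^0·y^0 ↦ 3·X^0·Y^0·Z^2.
Collecting: F(X, Y, Z) = -2*X**2 + 2*X*Y + 3*X*Z + Y**2 - 2*Y*Z + 3*Z**2.


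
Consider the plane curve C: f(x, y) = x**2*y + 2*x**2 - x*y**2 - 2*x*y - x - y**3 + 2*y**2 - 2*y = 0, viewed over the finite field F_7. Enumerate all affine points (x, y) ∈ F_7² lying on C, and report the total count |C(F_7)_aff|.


Affine F_7-points: {(0, 0), (3, 1), (3, 6), (4, 0), (4, 6), (6, 5)}; count = 6.

For each of the 49 pairs (x, y) ∈ F_7², evaluate f(x, y) mod 7. Record the zeros.
  x = 0: [0↦0, 1↦6, 2↦3, 3↦6, 4↦2, 5↦6, 6↦5]  zeros at y ∈ {0}
  x = 1: [0↦1, 1↦5, 2↦5, 3↦2, 4↦4, 5↦5, 6↦6]  zeros at y ∈ ∅
  x = 2: [0↦6, 1↦3, 2↦1, 3↦1, 4↦4, 5↦4, 6↦2]  zeros at y ∈ ∅
  x = 3: [0↦1, 1↦0, 2↦5, 3↦3, 4↦2, 5↦3, 6↦0]  zeros at y ∈ {1, 6}
  x = 4: [0↦0, 1↦3, 2↦3, 3↦1, 4↦5, 5↦2, 6↦0]  zeros at y ∈ {0, 6}
  x = 5: [0↦3, 1↦5, 2↦2, 3↦2, 4↦6, 5↦1, 6↦2]  zeros at y ∈ ∅
  x = 6: [0↦3, 1↦6, 2↦2, 3↦6, 4↦5, 5↦0, 6↦6]  zeros at y ∈ {5}
Collecting zeros: affine points = {(0, 0), (3, 1), (3, 6), (4, 0), (4, 6), (6, 5)}.
Total count |C(F_7)_aff| = 6.


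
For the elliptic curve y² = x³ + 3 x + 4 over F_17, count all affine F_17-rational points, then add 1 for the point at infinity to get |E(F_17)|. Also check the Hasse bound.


Affine points = {(0, 2), (0, 15), (1, 5), (1, 12), (2, 1), (2, 16), (5, 5), (5, 12), (6, 0), (8, 8), (8, 9), (11, 5), (11, 12), (12, 0), (13, 8), (13, 9), (14, 6), (14, 11), (16, 0)}; affine count = 19; |E(F_17)| = 20.

Discriminant check: Δ ∝ 4a³ + 27b² = 4·3³ + 27·4² = 4·27 + 27·16 ≡ 13 (mod 17). Nonzero ⇒ E is nonsingular.
For each x ∈ F_17, compute rhs = x³ + 3·x + 4 mod 17, then count y ∈ F_17 with y² ≡ rhs.
  x = 0: rhs = 4, matching y values: 2, 15 (2 points).
  x = 1: rhs = 8, matching y values: 5, 12 (2 points).
  x = 2: rhs = 1, matching y values: 1, 16 (2 points).
  x = 3: rhs = 6, matching y values: none (0 points).
  x = 4: rhs = 12, matching y values: none (0 points).
  x = 5: rhs = 8, matching y values: 5, 12 (2 points).
  x = 6: rhs = 0, matching y values: 0 (1 points).
  x = 7: rhs = 11, matching y values: none (0 points).
  x = 8: rhs = 13, matching y values: 8, 9 (2 points).
  x = 9: rhs = 12, matching y values: none (0 points).
  x = 10: rhs = 14, matching y values: none (0 points).
  x = 11: rhs = 8, matching y values: 5, 12 (2 points).
  x = 12: rhs = 0, matching y values: 0 (1 points).
  x = 13: rhs = 13, matching y values: 8, 9 (2 points).
  x = 14: rhs = 2, matching y values: 6, 11 (2 points).
  x = 15: rhs = 7, matching y values: none (0 points).
  x = 16: rhs = 0, matching y values: 0 (1 points).
Total affine count: 19.
Full point count |E(F_17)| = 19 + 1 = 20.
Hasse bound: |20 − (17+1)| = |2| = 2 ≤ 2√17 ≈ 8.2462 ✓.


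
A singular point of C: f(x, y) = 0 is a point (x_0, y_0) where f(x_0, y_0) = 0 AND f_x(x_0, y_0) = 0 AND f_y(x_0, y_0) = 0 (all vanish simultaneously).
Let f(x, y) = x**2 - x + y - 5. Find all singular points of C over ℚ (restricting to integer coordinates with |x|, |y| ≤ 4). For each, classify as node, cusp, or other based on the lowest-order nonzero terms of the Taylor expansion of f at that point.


No singular points in the scanned grid; C is smooth there.

Compute partial derivatives:
  f_x = 2*x - 1.
  f_y = 1.
f_y = 1 is a nonzero constant, so f_y never vanishes: no point (x, y) can satisfy f = f_x = f_y = 0. In particular no (x, y) ∈ {−4, ..., 4}² is singular; the curve is smooth.


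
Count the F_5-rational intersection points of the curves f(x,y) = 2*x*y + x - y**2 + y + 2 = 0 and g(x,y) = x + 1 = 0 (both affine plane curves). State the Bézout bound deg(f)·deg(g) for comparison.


Common zeros: {(4, 2)}; count = 1; Bézout bound = 2.

deg(f) = 2, deg(g) = 1, so Bézout bound = 2.
Scan x ∈ F_5. For each x, list the y ∈ F_5 with f(x, y) ≡ 0 and those with g(x, y) ≡ 0 (mod 5); the common zeros in that column are the intersection.
  x = 0: f ≡ 0 at y ∈ {2, 4}; g ≡ 0 at y ∈ ∅; common: ∅.
  x = 1: f ≡ 0 at y ∈ {1, 2}; g ≡ 0 at y ∈ ∅; common: ∅.
  x = 2: f ≡ 0 at y ∈ {2, 3}; g ≡ 0 at y ∈ ∅; common: ∅.
  x = 3: f ≡ 0 at y ∈ {0, 2}; g ≡ 0 at y ∈ ∅; common: ∅.
  x = 4: f ≡ 0 at y ∈ {2}; g ≡ 0 at y ∈ {0, 1, 2, 3, 4}; common: {2}.
Collecting: common zeros = {(4, 2)}, so the count is 1.
Comparison with the Bézout bound: 1 ≤ 2 = deg(f)·deg(g), as expected for curves with no common component (the affine F_5-count falls short of the bound because intersections may lie at infinity, over extension fields, or carry multiplicity).


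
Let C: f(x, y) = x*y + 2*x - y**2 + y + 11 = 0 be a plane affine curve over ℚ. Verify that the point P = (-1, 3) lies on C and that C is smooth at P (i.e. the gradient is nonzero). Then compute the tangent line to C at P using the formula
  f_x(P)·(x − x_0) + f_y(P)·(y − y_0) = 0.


Tangent line at P: 5*x - 6*y + 23 = 0.

Step 1: f(-1, 3) = 0, so P lies on C.
Step 2: partial derivatives
  f_x(x, y) = y + 2, f_y(x, y) = x - 2*y + 1.
  f_x(P) = 5, f_y(P) = -6 (gradient nonzero, so P is smooth).
Step 3: tangent line at P: 5·(x − -1) + -6·(y − 3) = 0.
Expanding: 5*x - 6*y + 23 = 0.


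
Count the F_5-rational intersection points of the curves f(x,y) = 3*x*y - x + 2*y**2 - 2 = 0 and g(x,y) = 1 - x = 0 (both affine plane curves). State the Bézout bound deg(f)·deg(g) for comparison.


Common zeros: ∅; count = 0; Bézout bound = 2.

deg(f) = 2, deg(g) = 1, so Bézout bound = 2.
Scan x ∈ F_5. For each x, list the y ∈ F_5 with f(x, y) ≡ 0 and those with g(x, y) ≡ 0 (mod 5); the common zeros in that column are the intersection.
  x = 0: f ≡ 0 at y ∈ {1, 4}; g ≡ 0 at y ∈ ∅; common: ∅.
  x = 1: f ≡ 0 at y ∈ ∅; g ≡ 0 at y ∈ {0, 1, 2, 3, 4}; common: ∅.
  x = 2: f ≡ 0 at y ∈ ∅; g ≡ 0 at y ∈ ∅; common: ∅.
  x = 3: f ≡ 0 at y ∈ {0, 3}; g ≡ 0 at y ∈ ∅; common: ∅.
  x = 4: f ≡ 0 at y ∈ ∅; g ≡ 0 at y ∈ ∅; common: ∅.
Collecting: common zeros = ∅, so the count is 0.
Comparison with the Bézout bound: 0 ≤ 2 = deg(f)·deg(g), as expected for curves with no common component (the affine F_5-count falls short of the bound because intersections may lie at infinity, over extension fields, or carry multiplicity).


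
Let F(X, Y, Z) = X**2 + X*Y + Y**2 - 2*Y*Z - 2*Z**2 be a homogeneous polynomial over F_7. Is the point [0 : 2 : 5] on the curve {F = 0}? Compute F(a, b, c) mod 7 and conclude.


F(0,2,5) ≡ 4 (mod 7); P is NOT on the curve.

Evaluate F(0, 2, 5) term-by-term (mod 7).
  X**2 ↦ 1·0·1·1 = 0
  X*Y ↦ 1·0·2·1 = 0
  Y**2 ↦ 1·1·4·1 = 4
  -2*Y*Z ↦ -2·1·2·5 = -20
  -2*Z**2 ↦ -2·1·1·25 = -50
Sum: F(0, 2, 5) = (0) + (0) + (4) + (-20) + (-50) = -66.
Reducing mod 7: -66 ≡ 4 (mod 7).
Since F(a, b, c) ≡ 4 ≠ 0 (mod 7), P does NOT lie on the curve.


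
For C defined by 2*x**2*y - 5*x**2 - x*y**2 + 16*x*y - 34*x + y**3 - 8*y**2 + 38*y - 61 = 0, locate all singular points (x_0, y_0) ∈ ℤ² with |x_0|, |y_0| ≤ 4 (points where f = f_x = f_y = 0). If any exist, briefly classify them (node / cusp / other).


Singular points: {(-3, 2)}; classification: node.

Compute partial derivatives:
  f_x = 4*x*y - 10*x - y**2 + 16*y - 34.
  f_y = 2*x**2 - 2*x*y + 16*x + 3*y**2 - 16*y + 38.
Scan x_0 ∈ {−4, ..., 4}. For each x_0, f_y(x_0, y) is a polynomial in y; find its integer roots y ∈ {−4, ..., 4}, then test f_x and f at those candidates.
  x = -4: f_y(-4, y) = 3*y**2 - 8*y + 6; no integer root y with |y| ≤ 4.
  x = -3: f_y(-3, y) = 3*y**2 - 10*y + 8; vanishes at y ∈ {2}. (-3, 2): f_x = 0, f = 0 — SINGULAR.
  x = -2: f_y(-2, y) = 3*y**2 - 12*y + 14; no integer root y with |y| ≤ 4.
  x = -1: f_y(-1, y) = 3*y**2 - 14*y + 24; no integer root y with |y| ≤ 4.
  x = 0: f_y(0, y) = 3*y**2 - 16*y + 38; no integer root y with |y| ≤ 4.
  x = 1: f_y(1, y) = 3*y**2 - 18*y + 56; no integer root y with |y| ≤ 4.
  x = 2: f_y(2, y) = 3*y**2 - 20*y + 78; no integer root y with |y| ≤ 4.
  x = 3: f_y(3, y) = 3*y**2 - 22*y + 104; no integer root y with |y| ≤ 4.
  x = 4: f_y(4, y) = 3*y**2 - 24*y + 134; no integer root y with |y| ≤ 4.
Only singular point on the grid: (-3, 2).
Classify: substitute x = -3 + u, y = 2 + v and expand: f = 2*u**2*v - u**2 - u*v**2 + v**3 + v**2.
No constant or linear terms (consistent with a singular point). Quadratic part: -u**2 + v**2. Cubic part: 2*u**2*v - u*v**2 + v**3.
The quadratic part v**2 - u**2 = (v − u)(v + u) splits into two distinct linear factors, so there are two distinct tangent lines y − 2 = ±(x − -3) — this is a node (ordinary double point).
Classification: node.


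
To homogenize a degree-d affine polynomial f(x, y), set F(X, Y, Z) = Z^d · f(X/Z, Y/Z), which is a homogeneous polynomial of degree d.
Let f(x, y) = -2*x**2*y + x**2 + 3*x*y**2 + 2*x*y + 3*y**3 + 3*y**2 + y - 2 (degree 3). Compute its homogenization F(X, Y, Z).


F(X, Y, Z) = -2*X**2*Y + X**2*Z + 3*X*Y**2 + 2*X*Y*Z + 3*Y**3 + 3*Y**2*Z + Y*Z**2 - 2*Z**3

deg(f) = 3.
Substitute x = X/Z, y = Y/Z into f, then multiply by Z^3.
  monomial -2·x^2·y^1 ↦ -2·X^2·Y^1·Z^0.
  monomial 1·x^2·y^0 ↦ 1·X^2·Y^0·Z^1.
  monomial 3·x^1·y^2 ↦ 3·X^1·Y^2·Z^0.
  monomial 2·x^1·y^1 ↦ 2·X^1·Y^1·Z^1.
  monomial 3·x^0·y^3 ↦ 3·X^0·Y^3·Z^0.
  monomial 3·x^0·y^2 ↦ 3·X^0·Y^2·Z^1.
  monomial 1·x^0·y^1 ↦ 1·X^0·Y^1·Z^2.
  monomial -2·x^0·y^0 ↦ -2·X^0·Y^0·Z^3.
Collecting: F(X, Y, Z) = -2*X**2*Y + X**2*Z + 3*X*Y**2 + 2*X*Y*Z + 3*Y**3 + 3*Y**2*Z + Y*Z**2 - 2*Z**3.


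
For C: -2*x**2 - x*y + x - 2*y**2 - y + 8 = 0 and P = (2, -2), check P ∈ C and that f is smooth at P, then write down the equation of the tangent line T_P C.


Tangent line at P: -5*x + 5*y + 20 = 0.

Step 1: f(2, -2) = 0, so P lies on C.
Step 2: partial derivatives
  f_x(x, y) = -4*x - y + 1, f_y(x, y) = -x - 4*y - 1.
  f_x(P) = -5, f_y(P) = 5 (gradient nonzero, so P is smooth).
Step 3: tangent line at P: -5·(x − 2) + 5·(y − -2) = 0.
Expanding: -5*x + 5*y + 20 = 0.


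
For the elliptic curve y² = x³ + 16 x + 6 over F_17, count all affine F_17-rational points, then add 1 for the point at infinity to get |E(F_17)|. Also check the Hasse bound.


Affine points = {(3, 8), (3, 9), (4, 7), (4, 10), (7, 6), (7, 11), (8, 0), (11, 0), (14, 4), (14, 13), (15, 0)}; affine count = 11; |E(F_17)| = 12.

Discriminant check: Δ ∝ 4a³ + 27b² = 4·16³ + 27·6² = 4·4096 + 27·36 ≡ 16 (mod 17). Nonzero ⇒ E is nonsingular.
For each x ∈ F_17, compute rhs = x³ + 16·x + 6 mod 17, then count y ∈ F_17 with y² ≡ rhs.
  x = 0: rhs = 6, matching y values: none (0 points).
  x = 1: rhs = 6, matching y values: none (0 points).
  x = 2: rhs = 12, matching y values: none (0 points).
  x = 3: rhs = 13, matching y values: 8, 9 (2 points).
  x = 4: rhs = 15, matching y values: 7, 10 (2 points).
  x = 5: rhs = 7, matching y values: none (0 points).
  x = 6: rhs = 12, matching y values: none (0 points).
  x = 7: rhs = 2, matching y values: 6, 11 (2 points).
  x = 8: rhs = 0, matching y values: 0 (1 points).
  x = 9: rhs = 12, matching y values: none (0 points).
  x = 10: rhs = 10, matching y values: none (0 points).
  x = 11: rhs = 0, matching y values: 0 (1 points).
  x = 12: rhs = 5, matching y values: none (0 points).
  x = 13: rhs = 14, matching y values: none (0 points).
  x = 14: rhs = 16, matching y values: 4, 13 (2 points).
  x = 15: rhs = 0, matching y values: 0 (1 points).
  x = 16: rhs = 6, matching y values: none (0 points).
Total affine count: 11.
Full point count |E(F_17)| = 11 + 1 = 12.
Hasse bound: |12 − (17+1)| = |-6| = 6 ≤ 2√17 ≈ 8.2462 ✓.


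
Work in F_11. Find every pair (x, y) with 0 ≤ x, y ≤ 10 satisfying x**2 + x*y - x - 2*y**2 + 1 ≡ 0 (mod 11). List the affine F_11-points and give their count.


Affine F_11-points: {(1, 1), (1, 5), (6, 5), (6, 9), (8, 6), (8, 9), (9, 4), (9, 6), (10, 1), (10, 4)}; count = 10.

For each of the 121 pairs (x, y) ∈ F_11², evaluate f(x, y) mod 11. Record the zeros.
  x = 0: [0↦1, 1↦10, 2↦4, 3↦5, 4↦2, 5↦6, 6↦6, 7↦2, 8↦5, 9↦4, 10↦10]  zeros at y ∈ ∅
  x = 1: [0↦1, 1↦0, 2↦6, 3↦8, 4↦6, 5↦0, 6↦1, 7↦9, 8↦2, 9↦2, 10↦9]  zeros at y ∈ {1, 5}
  x = 2: [0↦3, 1↦3, 2↦10, 3↦2, 4↦1, 5↦7, 6↦9, 7↦7, 8↦1, 9↦2, 10↦10]  zeros at y ∈ ∅
  x = 3: [0↦7, 1↦8, 2↦5, 3↦9, 4↦9, 5↦5, 6↦8, 7↦7, 8↦2, 9↦4, 10↦2]  zeros at y ∈ ∅
  x = 4: [0↦2, 1↦4, 2↦2, 3↦7, 4↦8, 5↦5, 6↦9, 7↦9, 8↦5, 9↦8, 10↦7]  zeros at y ∈ ∅
  x = 5: [0↦10, 1↦2, 2↦1, 3↦7, 4↦9, 5↦7, 6↦1, 7↦2, 8↦10, 9↦3, 10↦3]  zeros at y ∈ ∅
  x = 6: [0↦9, 1↦2, 2↦2, 3↦9, 4↦1, 5↦0, 6↦6, 7↦8, 8↦6, 9↦0, 10↦1]  zeros at y ∈ {5, 9}
  x = 7: [0↦10, 1↦4, 2↦5, 3↦2, 4↦6, 5↦6, 6↦2, 7↦5, 8↦4, 9↦10, 10↦1]  zeros at y ∈ ∅
  x = 8: [0↦2, 1↦8, 2↦10, 3↦8, 4↦2, 5↦3, 6↦0, 7↦4, 8↦4, 9↦0, 10↦3]  zeros at y ∈ {6, 9}
  x = 9: [0↦7, 1↦3, 2↦6, 3↦5, 4↦0, 5↦2, 6↦0, 7↦5, 8↦6, 9↦3, 10↦7]  zeros at y ∈ {4, 6}
  x = 10: [0↦3, 1↦0, 2↦4, 3↦4, 4↦0, 5↦3, 6↦2, 7↦8, 8↦10, 9↦8, 10↦2]  zeros at y ∈ {1, 4}
Collecting zeros: affine points = {(1, 1), (1, 5), (6, 5), (6, 9), (8, 6), (8, 9), (9, 4), (9, 6), (10, 1), (10, 4)}.
Total count |C(F_11)_aff| = 10.


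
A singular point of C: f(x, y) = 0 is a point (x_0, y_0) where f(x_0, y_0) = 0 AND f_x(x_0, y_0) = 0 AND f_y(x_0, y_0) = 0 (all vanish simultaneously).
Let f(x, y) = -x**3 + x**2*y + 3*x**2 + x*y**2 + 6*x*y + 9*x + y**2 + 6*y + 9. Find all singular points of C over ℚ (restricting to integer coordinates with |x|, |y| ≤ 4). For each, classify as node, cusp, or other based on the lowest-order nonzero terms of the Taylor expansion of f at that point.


Singular points: {(0, -3)}; classification: cusp.

Compute partial derivatives:
  f_x = -3*x**2 + 2*x*y + 6*x + y**2 + 6*y + 9.
  f_y = x**2 + 2*x*y + 6*x + 2*y + 6.
Scan x_0 ∈ {−4, ..., 4}. For each x_0, f_y(x_0, y) is a polynomial in y; find its integer roots y ∈ {−4, ..., 4}, then test f_x and f at those candidates.
  x = -4: f_y(-4, y) = -6*y - 2; no integer root y with |y| ≤ 4.
  x = -3: f_y(-3, y) = -4*y - 3; no integer root y with |y| ≤ 4.
  x = -2: f_y(-2, y) = -2*y - 2; vanishes at y ∈ {-1}. (-2, -1): f_x = -16 ≠ 0.
  x = -1: f_y(-1, y) = 1; no integer root y with |y| ≤ 4.
  x = 0: f_y(0, y) = 2*y + 6; vanishes at y ∈ {-3}. (0, -3): f_x = 0, f = 0 — SINGULAR.
  x = 1: f_y(1, y) = 4*y + 13; no integer root y with |y| ≤ 4.
  x = 2: f_y(2, y) = 6*y + 22; no integer root y with |y| ≤ 4.
  x = 3: f_y(3, y) = 8*y + 33; no integer root y with |y| ≤ 4.
  x = 4: f_y(4, y) = 10*y + 46; no integer root y with |y| ≤ 4.
Only singular point on the grid: (0, -3).
Classify: substitute x = 0 + u, y = -3 + v and expand: f = -u**3 + u**2*v + u*v**2 + v**2.
No constant or linear terms (consistent with a singular point). Quadratic part: v**2. Cubic part: -u**3 + u**2*v + u*v**2.
The quadratic part v**2 is a perfect square, so there is a single (double) tangent line v = 0, i.e. y = -3. Restricting the cubic part to that line (v = 0) leaves -u**3 ≠ 0, so f is not divisible by v and the branch is v² ≈ u**3 to lowest order — this is a cusp.
Classification: cusp.


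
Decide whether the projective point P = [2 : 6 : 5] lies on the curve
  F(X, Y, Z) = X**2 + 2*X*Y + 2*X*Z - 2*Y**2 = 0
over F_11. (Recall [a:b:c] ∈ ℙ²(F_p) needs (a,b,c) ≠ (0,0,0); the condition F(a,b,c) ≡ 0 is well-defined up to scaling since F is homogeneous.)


F(2,6,5) ≡ 9 (mod 11); P is NOT on the curve.

Evaluate F(2, 6, 5) term-by-term (mod 11).
  X**2 ↦ 1·4·1·1 = 4
  2*X*Y ↦ 2·2·6·1 = 24
  2*X*Z ↦ 2·2·1·5 = 20
  -2*Y**2 ↦ -2·1·36·1 = -72
Sum: F(2, 6, 5) = (4) + (24) + (20) + (-72) = -24.
Reducing mod 11: -24 ≡ 9 (mod 11).
Since F(a, b, c) ≡ 9 ≠ 0 (mod 11), P does NOT lie on the curve.


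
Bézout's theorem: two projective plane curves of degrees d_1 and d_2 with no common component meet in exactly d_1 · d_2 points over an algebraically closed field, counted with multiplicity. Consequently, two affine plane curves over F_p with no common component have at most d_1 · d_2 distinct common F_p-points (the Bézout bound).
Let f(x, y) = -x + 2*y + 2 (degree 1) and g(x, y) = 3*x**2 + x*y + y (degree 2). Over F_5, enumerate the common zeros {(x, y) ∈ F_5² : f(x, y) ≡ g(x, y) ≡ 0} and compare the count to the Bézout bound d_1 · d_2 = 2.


Common zeros: ∅; count = 0; Bézout bound = 2.

deg(f) = 1, deg(g) = 2, so Bézout bound = 2.
Scan x ∈ F_5. For each x, list the y ∈ F_5 with f(x, y) ≡ 0 and those with g(x, y) ≡ 0 (mod 5); the common zeros in that column are the intersection.
  x = 0: f ≡ 0 at y ∈ {4}; g ≡ 0 at y ∈ {0}; common: ∅.
  x = 1: f ≡ 0 at y ∈ {2}; g ≡ 0 at y ∈ {1}; common: ∅.
  x = 2: f ≡ 0 at y ∈ {0}; g ≡ 0 at y ∈ {1}; common: ∅.
  x = 3: f ≡ 0 at y ∈ {3}; g ≡ 0 at y ∈ {2}; common: ∅.
  x = 4: f ≡ 0 at y ∈ {1}; g ≡ 0 at y ∈ ∅; common: ∅.
Collecting: common zeros = ∅, so the count is 0.
Comparison with the Bézout bound: 0 ≤ 2 = deg(f)·deg(g), as expected for curves with no common component (the affine F_5-count falls short of the bound because intersections may lie at infinity, over extension fields, or carry multiplicity).


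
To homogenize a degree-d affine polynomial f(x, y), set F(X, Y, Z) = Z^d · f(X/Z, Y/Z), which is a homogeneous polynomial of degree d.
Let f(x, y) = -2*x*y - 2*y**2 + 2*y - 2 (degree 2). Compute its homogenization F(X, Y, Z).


F(X, Y, Z) = -2*X*Y - 2*Y**2 + 2*Y*Z - 2*Z**2

deg(f) = 2.
Substitute x = X/Z, y = Y/Z into f, then multiply by Z^2.
  monomial -2·x^1·y^1 ↦ -2·X^1·Y^1·Z^0.
  monomial -2·x^0·y^2 ↦ -2·X^0·Y^2·Z^0.
  monomial 2·x^0·y^1 ↦ 2·X^0·Y^1·Z^1.
  monomial -2·x^0·y^0 ↦ -2·X^0·Y^0·Z^2.
Collecting: F(X, Y, Z) = -2*X*Y - 2*Y**2 + 2*Y*Z - 2*Z**2.


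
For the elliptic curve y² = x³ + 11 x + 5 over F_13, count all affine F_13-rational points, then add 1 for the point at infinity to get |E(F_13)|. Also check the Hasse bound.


Affine points = {(1, 2), (1, 11), (2, 3), (2, 10), (3, 0), (4, 3), (4, 10), (5, 4), (5, 9), (6, 1), (6, 12), (7, 3), (7, 10), (9, 1), (9, 12), (10, 6), (10, 7), (11, 1), (11, 12)}; affine count = 19; |E(F_13)| = 20.

Discriminant check: Δ ∝ 4a³ + 27b² = 4·11³ + 27·5² = 4·1331 + 27·25 ≡ 6 (mod 13). Nonzero ⇒ E is nonsingular.
For each x ∈ F_13, compute rhs = x³ + 11·x + 5 mod 13, then count y ∈ F_13 with y² ≡ rhs.
  x = 0: rhs = 5, matching y values: none (0 points).
  x = 1: rhs = 4, matching y values: 2, 11 (2 points).
  x = 2: rhs = 9, matching y values: 3, 10 (2 points).
  x = 3: rhs = 0, matching y values: 0 (1 points).
  x = 4: rhs = 9, matching y values: 3, 10 (2 points).
  x = 5: rhs = 3, matching y values: 4, 9 (2 points).
  x = 6: rhs = 1, matching y values: 1, 12 (2 points).
  x = 7: rhs = 9, matching y values: 3, 10 (2 points).
  x = 8: rhs = 7, matching y values: none (0 points).
  x = 9: rhs = 1, matching y values: 1, 12 (2 points).
  x = 10: rhs = 10, matching y values: 6, 7 (2 points).
  x = 11: rhs = 1, matching y values: 1, 12 (2 points).
  x = 12: rhs = 6, matching y values: none (0 points).
Total affine count: 19.
Full point count |E(F_13)| = 19 + 1 = 20.
Hasse bound: |20 − (13+1)| = |6| = 6 ≤ 2√13 ≈ 7.2111 ✓.


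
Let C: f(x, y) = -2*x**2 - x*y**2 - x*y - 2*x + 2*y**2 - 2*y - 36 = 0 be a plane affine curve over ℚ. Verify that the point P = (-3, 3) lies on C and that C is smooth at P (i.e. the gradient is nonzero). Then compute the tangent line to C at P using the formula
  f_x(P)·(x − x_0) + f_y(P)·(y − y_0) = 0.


Tangent line at P: -2*x + 31*y - 99 = 0.

Step 1: f(-3, 3) = 0, so P lies on C.
Step 2: partial derivatives
  f_x(x, y) = -4*x - y**2 - y - 2, f_y(x, y) = -2*x*y - x + 4*y - 2.
  f_x(P) = -2, f_y(P) = 31 (gradient nonzero, so P is smooth).
Step 3: tangent line at P: -2·(x − -3) + 31·(y − 3) = 0.
Expanding: -2*x + 31*y - 99 = 0.


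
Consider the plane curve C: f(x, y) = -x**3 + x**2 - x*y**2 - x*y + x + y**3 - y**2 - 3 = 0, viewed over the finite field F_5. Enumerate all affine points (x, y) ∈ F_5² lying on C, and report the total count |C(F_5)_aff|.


Affine F_5-points: {(0, 3), (0, 4), (2, 0), (3, 4), (4, 1)}; count = 5.

For each of the 25 pairs (x, y) ∈ F_5², evaluate f(x, y) mod 5. Record the zeros.
  x = 0: [0↦2, 1↦2, 2↦1, 3↦0, 4↦0]  zeros at y ∈ {3, 4}
  x = 1: [0↦3, 1↦1, 2↦1, 3↦4, 4↦1]  zeros at y ∈ ∅
  x = 2: [0↦0, 1↦1, 2↦2, 3↦4, 4↦3]  zeros at y ∈ {0}
  x = 3: [0↦2, 1↦1, 2↦3, 3↦4, 4↦0]  zeros at y ∈ {4}
  x = 4: [0↦3, 1↦0, 2↦3, 3↦3, 4↦1]  zeros at y ∈ {1}
Collecting zeros: affine points = {(0, 3), (0, 4), (2, 0), (3, 4), (4, 1)}.
Total count |C(F_5)_aff| = 5.


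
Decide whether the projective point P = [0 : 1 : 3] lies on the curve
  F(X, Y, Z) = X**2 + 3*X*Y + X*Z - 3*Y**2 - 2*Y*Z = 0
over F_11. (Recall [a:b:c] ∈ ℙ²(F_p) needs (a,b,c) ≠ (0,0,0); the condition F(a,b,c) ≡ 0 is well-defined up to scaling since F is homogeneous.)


F(0,1,3) ≡ 2 (mod 11); P is NOT on the curve.

Evaluate F(0, 1, 3) term-by-term (mod 11).
  X**2 ↦ 1·0·1·1 = 0
  3*X*Y ↦ 3·0·1·1 = 0
  X*Z ↦ 1·0·1·3 = 0
  -3*Y**2 ↦ -3·1·1·1 = -3
  -2*Y*Z ↦ -2·1·1·3 = -6
Sum: F(0, 1, 3) = (0) + (0) + (0) + (-3) + (-6) = -9.
Reducing mod 11: -9 ≡ 2 (mod 11).
Since F(a, b, c) ≡ 2 ≠ 0 (mod 11), P does NOT lie on the curve.


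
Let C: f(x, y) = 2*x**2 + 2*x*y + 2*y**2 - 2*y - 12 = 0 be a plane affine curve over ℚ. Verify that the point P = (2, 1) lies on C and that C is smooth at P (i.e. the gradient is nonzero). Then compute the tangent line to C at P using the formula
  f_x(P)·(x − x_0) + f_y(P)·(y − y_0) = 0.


Tangent line at P: 10*x + 6*y - 26 = 0.

Step 1: f(2, 1) = 0, so P lies on C.
Step 2: partial derivatives
  f_x(x, y) = 4*x + 2*y, f_y(x, y) = 2*x + 4*y - 2.
  f_x(P) = 10, f_y(P) = 6 (gradient nonzero, so P is smooth).
Step 3: tangent line at P: 10·(x − 2) + 6·(y − 1) = 0.
Expanding: 10*x + 6*y - 26 = 0.


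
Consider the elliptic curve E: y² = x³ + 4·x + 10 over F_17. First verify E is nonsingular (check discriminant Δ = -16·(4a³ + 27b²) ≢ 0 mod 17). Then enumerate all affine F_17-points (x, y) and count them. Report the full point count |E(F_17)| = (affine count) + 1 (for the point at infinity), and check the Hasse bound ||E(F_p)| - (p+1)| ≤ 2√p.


Affine points = {(1, 7), (1, 10), (2, 3), (2, 14), (3, 7), (3, 10), (5, 6), (5, 11), (10, 8), (10, 9), (11, 5), (11, 12), (12, 1), (12, 16), (13, 7), (13, 10)}; affine count = 16; |E(F_17)| = 17.

Discriminant check: Δ ∝ 4a³ + 27b² = 4·4³ + 27·10² = 4·64 + 27·100 ≡ 15 (mod 17). Nonzero ⇒ E is nonsingular.
For each x ∈ F_17, compute rhs = x³ + 4·x + 10 mod 17, then count y ∈ F_17 with y² ≡ rhs.
  x = 0: rhs = 10, matching y values: none (0 points).
  x = 1: rhs = 15, matching y values: 7, 10 (2 points).
  x = 2: rhs = 9, matching y values: 3, 14 (2 points).
  x = 3: rhs = 15, matching y values: 7, 10 (2 points).
  x = 4: rhs = 5, matching y values: none (0 points).
  x = 5: rhs = 2, matching y values: 6, 11 (2 points).
  x = 6: rhs = 12, matching y values: none (0 points).
  x = 7: rhs = 7, matching y values: none (0 points).
  x = 8: rhs = 10, matching y values: none (0 points).
  x = 9: rhs = 10, matching y values: none (0 points).
  x = 10: rhs = 13, matching y values: 8, 9 (2 points).
  x = 11: rhs = 8, matching y values: 5, 12 (2 points).
  x = 12: rhs = 1, matching y values: 1, 16 (2 points).
  x = 13: rhs = 15, matching y values: 7, 10 (2 points).
  x = 14: rhs = 5, matching y values: none (0 points).
  x = 15: rhs = 11, matching y values: none (0 points).
  x = 16: rhs = 5, matching y values: none (0 points).
Total affine count: 16.
Full point count |E(F_17)| = 16 + 1 = 17.
Hasse bound: |17 − (17+1)| = |-1| = 1 ≤ 2√17 ≈ 8.2462 ✓.


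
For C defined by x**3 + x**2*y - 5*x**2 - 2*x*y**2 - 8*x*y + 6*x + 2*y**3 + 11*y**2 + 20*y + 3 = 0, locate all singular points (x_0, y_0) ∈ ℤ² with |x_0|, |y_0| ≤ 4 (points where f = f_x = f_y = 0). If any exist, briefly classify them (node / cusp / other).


Singular points: {(2, -1)}; classification: cusp.

Compute partial derivatives:
  f_x = 3*x**2 + 2*x*y - 10*x - 2*y**2 - 8*y + 6.
  f_y = x**2 - 4*x*y - 8*x + 6*y**2 + 22*y + 20.
Scan x_0 ∈ {−4, ..., 4}. For each x_0, f_y(x_0, y) is a polynomial in y; find its integer roots y ∈ {−4, ..., 4}, then test f_x and f at those candidates.
  x = -4: f_y(-4, y) = 6*y**2 + 38*y + 68; no integer root y with |y| ≤ 4.
  x = -3: f_y(-3, y) = 6*y**2 + 34*y + 53; no integer root y with |y| ≤ 4.
  x = -2: f_y(-2, y) = 6*y**2 + 30*y + 40; no integer root y with |y| ≤ 4.
  x = -1: f_y(-1, y) = 6*y**2 + 26*y + 29; no integer root y with |y| ≤ 4.
  x = 0: f_y(0, y) = 6*y**2 + 22*y + 20; vanishes at y ∈ {-2}. (0, -2): f_x = 14 ≠ 0.
  x = 1: f_y(1, y) = 6*y**2 + 18*y + 13; no integer root y with |y| ≤ 4.
  x = 2: f_y(2, y) = 6*y**2 + 14*y + 8; vanishes at y ∈ {-1}. (2, -1): f_x = 0, f = 0 — SINGULAR.
  x = 3: f_y(3, y) = 6*y**2 + 10*y + 5; no integer root y with |y| ≤ 4.
  x = 4: f_y(4, y) = 6*y**2 + 6*y + 4; no integer root y with |y| ≤ 4.
Only singular point on the grid: (2, -1).
Classify: substitute x = 2 + u, y = -1 + v and expand: f = u**3 + u**2*v - 2*u*v**2 + 2*v**3 + v**2.
No constant or linear terms (consistent with a singular point). Quadratic part: v**2. Cubic part: u**3 + u**2*v - 2*u*v**2 + 2*v**3.
The quadratic part v**2 is a perfect square, so there is a single (double) tangent line v = 0, i.e. y = -1. Restricting the cubic part to that line (v = 0) leaves u**3 ≠ 0, so f is not divisible by v and the branch is v² ≈ -u**3 to lowest order — this is a cusp.
Classification: cusp.


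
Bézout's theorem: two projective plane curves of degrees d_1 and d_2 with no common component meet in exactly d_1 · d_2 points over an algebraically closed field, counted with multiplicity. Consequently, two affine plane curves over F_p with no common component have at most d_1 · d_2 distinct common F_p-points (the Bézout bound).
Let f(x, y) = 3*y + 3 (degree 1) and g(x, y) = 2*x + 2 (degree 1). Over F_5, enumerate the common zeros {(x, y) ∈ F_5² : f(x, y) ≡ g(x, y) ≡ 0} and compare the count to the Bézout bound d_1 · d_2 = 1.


Common zeros: {(4, 4)}; count = 1; Bézout bound = 1.

deg(f) = 1, deg(g) = 1, so Bézout bound = 1.
Scan x ∈ F_5. For each x, list the y ∈ F_5 with f(x, y) ≡ 0 and those with g(x, y) ≡ 0 (mod 5); the common zeros in that column are the intersection.
  x = 0: f ≡ 0 at y ∈ {4}; g ≡ 0 at y ∈ ∅; common: ∅.
  x = 1: f ≡ 0 at y ∈ {4}; g ≡ 0 at y ∈ ∅; common: ∅.
  x = 2: f ≡ 0 at y ∈ {4}; g ≡ 0 at y ∈ ∅; common: ∅.
  x = 3: f ≡ 0 at y ∈ {4}; g ≡ 0 at y ∈ ∅; common: ∅.
  x = 4: f ≡ 0 at y ∈ {4}; g ≡ 0 at y ∈ {0, 1, 2, 3, 4}; common: {4}.
Collecting: common zeros = {(4, 4)}, so the count is 1.
Comparison with the Bézout bound: 1 ≤ 1 = deg(f)·deg(g), as expected for curves with no common component (the bound is attained).


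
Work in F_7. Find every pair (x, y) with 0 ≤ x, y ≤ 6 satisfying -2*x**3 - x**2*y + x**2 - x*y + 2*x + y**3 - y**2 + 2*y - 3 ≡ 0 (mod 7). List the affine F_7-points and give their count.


Affine F_7-points: {(0, 3), (0, 6), (1, 5), (2, 4), (3, 0), (4, 6), (6, 1)}; count = 7.

For each of the 49 pairs (x, y) ∈ F_7², evaluate f(x, y) mod 7. Record the zeros.
  x = 0: [0↦4, 1↦6, 2↦5, 3↦0, 4↦4, 5↦2, 6↦0]  zeros at y ∈ {3, 6}
  x = 1: [0↦5, 1↦5, 2↦2, 3↦2, 4↦4, 5↦0, 6↦3]  zeros at y ∈ {5}
  x = 2: [0↦3, 1↦6, 2↦6, 3↦2, 4↦0, 5↦6, 6↦5]  zeros at y ∈ {4}
  x = 3: [0↦0, 1↦4, 2↦5, 3↦2, 4↦1, 5↦1, 6↦1]  zeros at y ∈ {0}
  x = 4: [0↦5, 1↦1, 2↦1, 3↦4, 4↦2, 5↦1, 6↦0]  zeros at y ∈ {6}
  x = 5: [0↦6, 1↦6, 2↦3, 3↦3, 4↦5, 5↦1, 6↦4]  zeros at y ∈ ∅
  x = 6: [0↦5, 1↦0, 2↦6, 3↦1, 4↦5, 5↦3, 6↦1]  zeros at y ∈ {1}
Collecting zeros: affine points = {(0, 3), (0, 6), (1, 5), (2, 4), (3, 0), (4, 6), (6, 1)}.
Total count |C(F_7)_aff| = 7.


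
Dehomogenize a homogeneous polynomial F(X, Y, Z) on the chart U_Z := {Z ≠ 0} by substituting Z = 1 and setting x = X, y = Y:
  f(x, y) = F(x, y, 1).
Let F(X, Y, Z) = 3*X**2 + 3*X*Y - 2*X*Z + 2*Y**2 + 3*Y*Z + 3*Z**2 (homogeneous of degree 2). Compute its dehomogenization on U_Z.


f(x, y) = 3*x**2 + 3*x*y - 2*x + 2*y**2 + 3*y + 3

On U_Z we set Z = 1. Each monomial c·X^i·Y^j·Z^k in F becomes c·x^i·y^j·1^k = c·x^i·y^j.
Substituting Z = 1: F(X, Y, 1) = 3*x**2 + 3*x*y - 2*x + 2*y**2 + 3*y + 3.
Note: deg(f) ≤ deg(F) = 2; strict inequality happens when F is divisible by Z (lost terms).


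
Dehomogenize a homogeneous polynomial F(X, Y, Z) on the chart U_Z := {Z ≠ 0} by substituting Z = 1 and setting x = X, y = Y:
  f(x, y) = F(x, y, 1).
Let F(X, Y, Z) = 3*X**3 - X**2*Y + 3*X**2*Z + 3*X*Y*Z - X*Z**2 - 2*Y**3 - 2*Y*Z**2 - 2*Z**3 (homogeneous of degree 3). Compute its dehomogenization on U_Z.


f(x, y) = 3*x**3 - x**2*y + 3*x**2 + 3*x*y - x - 2*y**3 - 2*y - 2

On U_Z we set Z = 1. Each monomial c·X^i·Y^j·Z^k in F becomes c·x^i·y^j·1^k = c·x^i·y^j.
Substituting Z = 1: F(X, Y, 1) = 3*x**3 - x**2*y + 3*x**2 + 3*x*y - x - 2*y**3 - 2*y - 2.
Note: deg(f) ≤ deg(F) = 3; strict inequality happens when F is divisible by Z (lost terms).


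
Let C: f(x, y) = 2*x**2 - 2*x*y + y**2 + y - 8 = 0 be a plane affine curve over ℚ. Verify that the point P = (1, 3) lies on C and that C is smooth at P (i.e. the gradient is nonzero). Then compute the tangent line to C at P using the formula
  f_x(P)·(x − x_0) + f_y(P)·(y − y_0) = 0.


Tangent line at P: -2*x + 5*y - 13 = 0.

Step 1: f(1, 3) = 0, so P lies on C.
Step 2: partial derivatives
  f_x(x, y) = 4*x - 2*y, f_y(x, y) = -2*x + 2*y + 1.
  f_x(P) = -2, f_y(P) = 5 (gradient nonzero, so P is smooth).
Step 3: tangent line at P: -2·(x − 1) + 5·(y − 3) = 0.
Expanding: -2*x + 5*y - 13 = 0.
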